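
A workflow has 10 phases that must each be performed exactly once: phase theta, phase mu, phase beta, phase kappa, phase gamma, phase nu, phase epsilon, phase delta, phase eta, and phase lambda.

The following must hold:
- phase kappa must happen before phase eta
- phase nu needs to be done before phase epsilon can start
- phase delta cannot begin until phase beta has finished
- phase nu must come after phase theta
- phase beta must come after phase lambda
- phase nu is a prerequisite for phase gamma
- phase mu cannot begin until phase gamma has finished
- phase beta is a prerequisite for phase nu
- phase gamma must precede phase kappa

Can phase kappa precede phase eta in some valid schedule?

Yes

Every valid ordering already has phase kappa before phase eta (the constraints require it), so in particular at least one does.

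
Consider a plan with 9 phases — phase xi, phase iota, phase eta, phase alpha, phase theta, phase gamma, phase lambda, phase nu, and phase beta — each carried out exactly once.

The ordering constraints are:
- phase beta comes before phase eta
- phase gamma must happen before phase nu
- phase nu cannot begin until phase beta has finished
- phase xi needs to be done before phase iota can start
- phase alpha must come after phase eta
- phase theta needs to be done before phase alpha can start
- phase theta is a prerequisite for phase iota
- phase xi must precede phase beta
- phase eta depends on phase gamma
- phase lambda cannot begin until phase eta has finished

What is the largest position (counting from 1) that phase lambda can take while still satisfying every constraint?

9

Nothing depends on phase lambda, so it can be the final phase, position 9.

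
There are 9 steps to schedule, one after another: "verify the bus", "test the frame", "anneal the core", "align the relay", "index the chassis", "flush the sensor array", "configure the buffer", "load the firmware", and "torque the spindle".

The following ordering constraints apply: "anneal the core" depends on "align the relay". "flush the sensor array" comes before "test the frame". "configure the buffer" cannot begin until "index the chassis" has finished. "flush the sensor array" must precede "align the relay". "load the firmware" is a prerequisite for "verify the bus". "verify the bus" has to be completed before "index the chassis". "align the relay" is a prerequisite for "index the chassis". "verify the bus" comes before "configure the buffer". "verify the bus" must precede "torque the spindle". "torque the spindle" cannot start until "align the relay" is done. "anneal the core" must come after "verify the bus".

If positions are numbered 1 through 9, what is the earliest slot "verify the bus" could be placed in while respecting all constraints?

The only step forced before "verify the bus" (directly or transitively) is "load the firmware".
So at minimum 1 step comes before "verify the bus", putting "verify the bus" no earlier than position 2. That position is achievable by scheduling exactly that predecessor first.

2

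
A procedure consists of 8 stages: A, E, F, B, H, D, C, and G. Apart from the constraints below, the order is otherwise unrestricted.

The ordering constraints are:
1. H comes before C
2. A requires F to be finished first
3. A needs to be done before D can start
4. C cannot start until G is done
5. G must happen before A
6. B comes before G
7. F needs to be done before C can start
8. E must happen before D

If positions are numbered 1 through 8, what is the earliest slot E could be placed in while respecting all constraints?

1

E has no prerequisites at all, so it can go in position 1.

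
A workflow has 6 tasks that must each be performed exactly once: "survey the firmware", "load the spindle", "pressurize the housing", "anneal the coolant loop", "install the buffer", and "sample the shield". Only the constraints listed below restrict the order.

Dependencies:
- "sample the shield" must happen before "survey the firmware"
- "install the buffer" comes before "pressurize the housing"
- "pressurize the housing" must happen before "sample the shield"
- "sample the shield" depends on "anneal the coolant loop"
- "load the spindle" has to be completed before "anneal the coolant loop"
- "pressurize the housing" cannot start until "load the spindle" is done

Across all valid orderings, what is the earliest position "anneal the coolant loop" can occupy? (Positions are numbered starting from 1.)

2

The only task forced before "anneal the coolant loop" (directly or transitively) is "load the spindle".
So at minimum 1 task comes before "anneal the coolant loop", putting "anneal the coolant loop" no earlier than position 2. That position is achievable by scheduling exactly that predecessor first.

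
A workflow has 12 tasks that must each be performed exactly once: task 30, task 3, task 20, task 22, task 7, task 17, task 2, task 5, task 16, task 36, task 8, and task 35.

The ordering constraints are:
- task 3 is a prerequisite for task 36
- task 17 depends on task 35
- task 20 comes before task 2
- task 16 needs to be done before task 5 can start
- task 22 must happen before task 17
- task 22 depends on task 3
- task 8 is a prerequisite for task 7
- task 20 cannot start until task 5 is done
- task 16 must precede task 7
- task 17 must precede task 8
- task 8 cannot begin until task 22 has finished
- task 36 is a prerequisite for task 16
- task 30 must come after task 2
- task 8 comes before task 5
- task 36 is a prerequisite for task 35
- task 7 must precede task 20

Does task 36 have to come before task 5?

There is a constraint chain task 36 → task 16 → task 5.
That forces task 36 before task 5 in every valid schedule.

Yes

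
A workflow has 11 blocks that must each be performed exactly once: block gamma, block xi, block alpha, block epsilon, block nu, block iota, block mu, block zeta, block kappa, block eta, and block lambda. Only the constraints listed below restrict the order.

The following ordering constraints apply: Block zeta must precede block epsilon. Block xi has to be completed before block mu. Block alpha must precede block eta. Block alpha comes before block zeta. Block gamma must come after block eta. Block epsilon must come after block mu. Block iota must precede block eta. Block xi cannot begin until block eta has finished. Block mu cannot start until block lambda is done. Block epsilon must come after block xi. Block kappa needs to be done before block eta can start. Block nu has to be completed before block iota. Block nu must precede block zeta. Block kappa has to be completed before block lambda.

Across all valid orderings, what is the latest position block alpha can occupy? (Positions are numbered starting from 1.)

Following every chain forward from block alpha, the blocks that must come later are block gamma, block xi, block epsilon, block mu, block zeta, block eta — 6 of them.
With 6 mandatory successors out of 11 blocks total, the latest slot for block alpha is 11−6 = 5, and it's reachable by doing all non-successors before block alpha.

5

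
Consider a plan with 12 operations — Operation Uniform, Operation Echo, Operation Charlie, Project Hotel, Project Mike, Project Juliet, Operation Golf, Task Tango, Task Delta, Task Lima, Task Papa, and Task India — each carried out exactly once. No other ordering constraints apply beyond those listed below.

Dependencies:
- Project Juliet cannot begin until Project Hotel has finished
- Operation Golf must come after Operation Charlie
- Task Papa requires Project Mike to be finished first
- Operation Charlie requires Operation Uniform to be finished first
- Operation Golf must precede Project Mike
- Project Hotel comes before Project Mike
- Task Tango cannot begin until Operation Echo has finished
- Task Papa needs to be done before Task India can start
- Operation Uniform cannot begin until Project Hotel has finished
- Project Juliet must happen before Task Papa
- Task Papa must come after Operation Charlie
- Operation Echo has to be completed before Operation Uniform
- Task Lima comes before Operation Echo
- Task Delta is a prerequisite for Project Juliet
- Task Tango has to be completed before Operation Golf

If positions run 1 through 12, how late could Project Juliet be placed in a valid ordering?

Following every chain forward from Project Juliet, the operations that must come later are Task Papa, Task India — 2 of them.
With 2 mandatory successors out of 12 operations total, the latest slot for Project Juliet is 12−2 = 10, and it's reachable by doing all non-successors before Project Juliet.

10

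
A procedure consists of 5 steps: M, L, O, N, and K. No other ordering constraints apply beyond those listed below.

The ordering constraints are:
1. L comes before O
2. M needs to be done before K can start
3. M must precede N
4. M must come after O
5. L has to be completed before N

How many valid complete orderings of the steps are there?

2

Only L has no prerequisites, so it must go first.
Counting all ways to extend the partial order to a total order gives 2.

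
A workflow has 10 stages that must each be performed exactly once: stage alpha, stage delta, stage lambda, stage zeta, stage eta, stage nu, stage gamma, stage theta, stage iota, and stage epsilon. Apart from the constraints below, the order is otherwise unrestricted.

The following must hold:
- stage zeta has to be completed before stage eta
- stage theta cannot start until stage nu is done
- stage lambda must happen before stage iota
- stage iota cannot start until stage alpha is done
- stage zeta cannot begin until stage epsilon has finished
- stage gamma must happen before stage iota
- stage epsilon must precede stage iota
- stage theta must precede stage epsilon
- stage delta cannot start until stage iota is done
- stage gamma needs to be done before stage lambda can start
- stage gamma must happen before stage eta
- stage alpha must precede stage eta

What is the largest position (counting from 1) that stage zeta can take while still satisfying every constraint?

9

The only stage forced after stage zeta (directly or by a chain) is stage eta.
With 1 mandatory successor out of 10 stages total, the latest slot for stage zeta is 10−1 = 9, and it's reachable by doing all non-successors before stage zeta.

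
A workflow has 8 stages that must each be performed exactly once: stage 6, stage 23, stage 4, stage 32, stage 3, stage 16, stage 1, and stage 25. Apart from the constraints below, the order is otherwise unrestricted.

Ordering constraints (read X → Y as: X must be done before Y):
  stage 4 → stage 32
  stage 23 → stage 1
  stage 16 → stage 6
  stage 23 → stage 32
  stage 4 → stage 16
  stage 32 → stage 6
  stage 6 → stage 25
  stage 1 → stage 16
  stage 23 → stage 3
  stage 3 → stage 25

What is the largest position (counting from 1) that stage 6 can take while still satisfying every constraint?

The only stage forced after stage 6 (directly or by a chain) is stage 25.
So at least 1 stage follows stage 6, putting stage 6 no later than position 7. That position is achievable by scheduling everything else first.

7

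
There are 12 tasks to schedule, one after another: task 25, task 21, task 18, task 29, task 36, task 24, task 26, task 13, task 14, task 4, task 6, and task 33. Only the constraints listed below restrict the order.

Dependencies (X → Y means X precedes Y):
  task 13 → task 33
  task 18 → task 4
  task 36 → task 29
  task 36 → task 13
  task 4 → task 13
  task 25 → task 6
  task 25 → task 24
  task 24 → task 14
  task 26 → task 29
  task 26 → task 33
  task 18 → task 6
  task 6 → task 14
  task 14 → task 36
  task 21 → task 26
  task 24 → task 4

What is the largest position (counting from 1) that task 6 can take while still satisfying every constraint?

Every task that must follow task 6 has to come after it. Tracing all chains starting from task 6, those tasks are: task 29, task 36, task 13, task 14, task 33 — 5 in total.
So at least 5 tasks follow task 6, putting task 6 no later than position 7. That position is achievable by scheduling everything else first.

7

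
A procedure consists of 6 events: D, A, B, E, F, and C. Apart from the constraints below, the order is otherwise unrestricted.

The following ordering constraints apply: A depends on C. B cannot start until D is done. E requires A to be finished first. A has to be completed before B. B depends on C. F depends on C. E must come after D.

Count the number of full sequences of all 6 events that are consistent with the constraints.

2 events have no prerequisites (D, C), so any of them could come first.
Enumerating by repeatedly choosing an available event (one whose prerequisites are all placed) gives 28 distinct complete orderings.

28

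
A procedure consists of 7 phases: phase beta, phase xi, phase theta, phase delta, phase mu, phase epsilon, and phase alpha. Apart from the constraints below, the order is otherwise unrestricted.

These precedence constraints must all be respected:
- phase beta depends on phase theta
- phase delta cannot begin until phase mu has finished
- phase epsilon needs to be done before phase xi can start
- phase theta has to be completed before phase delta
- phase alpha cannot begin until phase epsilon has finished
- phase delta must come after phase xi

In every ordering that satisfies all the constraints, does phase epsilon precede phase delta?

Yes

There is a constraint chain phase epsilon → phase xi → phase delta.
So phase epsilon must precede phase delta in any valid ordering.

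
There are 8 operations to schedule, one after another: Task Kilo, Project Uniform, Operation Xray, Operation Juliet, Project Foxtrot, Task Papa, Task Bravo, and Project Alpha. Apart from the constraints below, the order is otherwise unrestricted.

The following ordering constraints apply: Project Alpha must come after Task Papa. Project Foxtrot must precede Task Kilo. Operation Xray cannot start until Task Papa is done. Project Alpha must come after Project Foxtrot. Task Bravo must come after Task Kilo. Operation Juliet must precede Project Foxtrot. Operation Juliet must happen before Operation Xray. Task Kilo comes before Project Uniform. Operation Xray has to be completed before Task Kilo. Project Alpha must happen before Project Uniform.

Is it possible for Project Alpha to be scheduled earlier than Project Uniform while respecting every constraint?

Yes

Project Alpha is actually forced before Project Uniform by the constraints, so certainly some valid ordering has Project Alpha first.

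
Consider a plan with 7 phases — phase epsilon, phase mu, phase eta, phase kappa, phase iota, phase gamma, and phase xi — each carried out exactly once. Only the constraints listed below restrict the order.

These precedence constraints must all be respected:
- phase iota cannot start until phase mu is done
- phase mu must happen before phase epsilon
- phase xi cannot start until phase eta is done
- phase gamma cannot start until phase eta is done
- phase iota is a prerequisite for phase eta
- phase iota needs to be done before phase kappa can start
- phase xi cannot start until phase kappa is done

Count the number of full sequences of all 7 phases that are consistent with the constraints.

30

Only phase mu has no prerequisites, so it must go first.
Enumerating by repeatedly choosing an available phase (one whose prerequisites are all placed) gives 30 distinct complete orderings.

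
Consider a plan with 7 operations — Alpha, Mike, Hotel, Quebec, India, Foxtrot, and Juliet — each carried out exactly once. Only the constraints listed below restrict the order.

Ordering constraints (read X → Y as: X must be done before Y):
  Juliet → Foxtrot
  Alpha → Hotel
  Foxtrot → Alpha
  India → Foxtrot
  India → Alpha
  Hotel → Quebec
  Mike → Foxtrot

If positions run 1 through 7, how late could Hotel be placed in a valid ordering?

6

The only operation forced after Hotel (directly or by a chain) is Quebec.
With 1 mandatory successor out of 7 operations total, the latest slot for Hotel is 7−1 = 6, and it's reachable by doing all non-successors before Hotel.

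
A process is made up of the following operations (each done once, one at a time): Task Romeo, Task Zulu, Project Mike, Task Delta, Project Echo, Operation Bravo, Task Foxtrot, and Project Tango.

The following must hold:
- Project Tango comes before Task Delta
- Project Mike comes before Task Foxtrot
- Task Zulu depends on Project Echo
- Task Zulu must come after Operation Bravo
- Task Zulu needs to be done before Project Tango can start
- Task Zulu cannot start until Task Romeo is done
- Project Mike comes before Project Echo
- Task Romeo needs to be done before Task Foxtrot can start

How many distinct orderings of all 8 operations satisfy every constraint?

3 operations have no prerequisites (Task Romeo, Project Mike, Operation Bravo), so any of them could come first.
Counting all ways to extend the partial order to a total order gives 61.

61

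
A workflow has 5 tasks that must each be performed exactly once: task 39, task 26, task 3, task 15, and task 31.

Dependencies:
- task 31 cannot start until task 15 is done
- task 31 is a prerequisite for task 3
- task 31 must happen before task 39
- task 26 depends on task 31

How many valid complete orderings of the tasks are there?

6

Only task 15 has no prerequisites, so it must go first.
Enumerating by repeatedly choosing an available task (one whose prerequisites are all placed) gives 6 distinct complete orderings.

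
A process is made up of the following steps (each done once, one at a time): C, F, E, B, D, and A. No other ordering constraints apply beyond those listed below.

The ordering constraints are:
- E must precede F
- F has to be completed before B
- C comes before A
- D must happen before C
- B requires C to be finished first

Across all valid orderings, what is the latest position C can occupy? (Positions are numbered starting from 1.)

Every step that must follow C has to come after it. Tracing all chains starting from C, those steps are: B, A — 2 in total.
With 2 mandatory successors out of 6 steps total, the latest slot for C is 6−2 = 4, and it's reachable by doing all non-successors before C.

4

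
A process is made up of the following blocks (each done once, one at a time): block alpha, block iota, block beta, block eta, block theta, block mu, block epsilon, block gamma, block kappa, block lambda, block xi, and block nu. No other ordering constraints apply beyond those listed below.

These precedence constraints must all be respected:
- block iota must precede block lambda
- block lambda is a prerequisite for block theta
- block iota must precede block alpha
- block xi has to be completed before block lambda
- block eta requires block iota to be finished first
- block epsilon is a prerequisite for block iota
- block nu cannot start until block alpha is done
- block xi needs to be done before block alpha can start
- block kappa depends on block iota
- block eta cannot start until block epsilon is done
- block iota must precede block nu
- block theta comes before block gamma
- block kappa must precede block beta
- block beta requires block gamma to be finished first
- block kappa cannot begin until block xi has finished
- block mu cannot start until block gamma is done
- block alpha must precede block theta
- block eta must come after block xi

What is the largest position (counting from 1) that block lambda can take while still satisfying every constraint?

8

The blocks that are forced after block lambda, directly or by a chain of constraints, are block beta, block theta, block mu, block gamma. That's 4 blocks.
With 4 mandatory successors out of 12 blocks total, the latest slot for block lambda is 12−4 = 8, and it's reachable by doing all non-successors before block lambda.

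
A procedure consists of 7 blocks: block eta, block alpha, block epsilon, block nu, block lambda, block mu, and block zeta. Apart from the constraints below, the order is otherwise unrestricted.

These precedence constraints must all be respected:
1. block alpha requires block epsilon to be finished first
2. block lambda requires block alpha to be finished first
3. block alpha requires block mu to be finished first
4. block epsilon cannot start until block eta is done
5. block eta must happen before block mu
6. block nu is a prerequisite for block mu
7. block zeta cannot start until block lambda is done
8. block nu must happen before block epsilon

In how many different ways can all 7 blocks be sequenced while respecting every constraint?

2 blocks have no prerequisites (block eta, block nu), so any of them could come first.
Systematically extending each partial ordering one block at a time and counting, there are 4 complete orderings.

4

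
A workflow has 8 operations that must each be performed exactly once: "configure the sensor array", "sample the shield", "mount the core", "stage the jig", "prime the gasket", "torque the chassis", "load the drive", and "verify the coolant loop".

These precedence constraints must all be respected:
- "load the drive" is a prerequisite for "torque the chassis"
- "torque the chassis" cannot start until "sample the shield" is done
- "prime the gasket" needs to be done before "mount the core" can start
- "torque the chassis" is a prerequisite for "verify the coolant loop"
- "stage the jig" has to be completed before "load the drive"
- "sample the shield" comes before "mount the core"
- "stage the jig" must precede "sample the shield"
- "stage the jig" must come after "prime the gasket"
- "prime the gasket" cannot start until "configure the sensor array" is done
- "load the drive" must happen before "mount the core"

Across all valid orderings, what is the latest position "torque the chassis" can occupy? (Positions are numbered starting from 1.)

7

Following the constraints forward from "torque the chassis", its only required successor is "verify the coolant loop".
With 1 mandatory successor out of 8 operations total, the latest slot for "torque the chassis" is 8−1 = 7, and it's reachable by doing all non-successors before "torque the chassis".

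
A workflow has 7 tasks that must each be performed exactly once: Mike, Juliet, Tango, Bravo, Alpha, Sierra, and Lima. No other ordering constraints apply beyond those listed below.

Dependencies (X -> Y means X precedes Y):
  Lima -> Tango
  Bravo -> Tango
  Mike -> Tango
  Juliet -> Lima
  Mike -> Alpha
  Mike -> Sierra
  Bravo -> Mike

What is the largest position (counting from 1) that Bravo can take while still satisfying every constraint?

Following every chain forward from Bravo, the tasks that must come later are Mike, Tango, Alpha, Sierra — 4 of them.
So at least 4 tasks follow Bravo, putting Bravo no later than position 3. That position is achievable by scheduling everything else first.

3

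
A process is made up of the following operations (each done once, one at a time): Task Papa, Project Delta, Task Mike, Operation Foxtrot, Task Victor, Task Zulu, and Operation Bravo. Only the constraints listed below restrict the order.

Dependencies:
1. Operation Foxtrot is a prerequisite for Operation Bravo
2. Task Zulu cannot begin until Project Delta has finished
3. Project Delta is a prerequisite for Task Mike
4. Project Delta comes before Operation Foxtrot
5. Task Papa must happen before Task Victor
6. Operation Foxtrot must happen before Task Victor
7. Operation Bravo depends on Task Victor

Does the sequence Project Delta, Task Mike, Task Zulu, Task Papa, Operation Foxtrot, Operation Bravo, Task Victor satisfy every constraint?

No

The sequence places Operation Bravo ahead of Task Victor.
Since Task Victor is required before Operation Bravo, the ordering is invalid.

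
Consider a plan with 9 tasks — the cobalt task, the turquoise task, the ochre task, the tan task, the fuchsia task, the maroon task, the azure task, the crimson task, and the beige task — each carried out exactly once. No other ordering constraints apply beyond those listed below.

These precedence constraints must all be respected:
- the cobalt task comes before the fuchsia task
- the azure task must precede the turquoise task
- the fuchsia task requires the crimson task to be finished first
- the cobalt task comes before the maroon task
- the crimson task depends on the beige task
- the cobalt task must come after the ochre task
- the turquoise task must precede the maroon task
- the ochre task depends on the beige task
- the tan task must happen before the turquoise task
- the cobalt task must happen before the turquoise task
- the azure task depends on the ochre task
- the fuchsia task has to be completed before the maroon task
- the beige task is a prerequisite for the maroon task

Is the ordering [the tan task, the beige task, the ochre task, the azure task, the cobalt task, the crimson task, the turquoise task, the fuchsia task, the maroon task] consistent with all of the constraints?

Checking each listed constraint against this order: for instance, the beige task is in position 2 and the maroon task in position 9, so that constraint holds — and the remaining constraints check out the same way.

Yes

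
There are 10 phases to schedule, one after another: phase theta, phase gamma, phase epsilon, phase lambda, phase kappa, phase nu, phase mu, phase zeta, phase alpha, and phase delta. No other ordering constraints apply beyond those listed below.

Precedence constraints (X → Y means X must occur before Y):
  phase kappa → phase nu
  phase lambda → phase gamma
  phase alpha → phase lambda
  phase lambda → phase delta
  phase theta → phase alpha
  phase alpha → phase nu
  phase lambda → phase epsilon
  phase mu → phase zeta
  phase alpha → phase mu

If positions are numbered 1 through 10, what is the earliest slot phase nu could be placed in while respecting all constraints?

Working backwards through the constraints from phase nu, its full set of required predecessors is phase theta, phase kappa, phase alpha — 3 of them.
So at minimum 3 phases come before phase nu, putting phase nu no earlier than position 4. That position is achievable by scheduling exactly those predecessors first.

4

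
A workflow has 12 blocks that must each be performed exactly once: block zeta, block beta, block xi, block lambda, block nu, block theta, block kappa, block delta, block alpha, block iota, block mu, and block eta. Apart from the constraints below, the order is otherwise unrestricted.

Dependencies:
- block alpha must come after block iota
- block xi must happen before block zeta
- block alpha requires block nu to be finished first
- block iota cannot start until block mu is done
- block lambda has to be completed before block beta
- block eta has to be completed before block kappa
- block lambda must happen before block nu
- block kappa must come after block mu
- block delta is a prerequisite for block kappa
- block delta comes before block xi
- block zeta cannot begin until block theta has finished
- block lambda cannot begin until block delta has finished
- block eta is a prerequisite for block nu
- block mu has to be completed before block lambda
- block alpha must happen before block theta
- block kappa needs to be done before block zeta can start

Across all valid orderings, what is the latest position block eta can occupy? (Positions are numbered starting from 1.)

Following every chain forward from block eta, the blocks that must come later are block zeta, block nu, block theta, block kappa, block alpha — 5 of them.
So at least 5 blocks follow block eta, putting block eta no later than position 7. That position is achievable by scheduling everything else first.

7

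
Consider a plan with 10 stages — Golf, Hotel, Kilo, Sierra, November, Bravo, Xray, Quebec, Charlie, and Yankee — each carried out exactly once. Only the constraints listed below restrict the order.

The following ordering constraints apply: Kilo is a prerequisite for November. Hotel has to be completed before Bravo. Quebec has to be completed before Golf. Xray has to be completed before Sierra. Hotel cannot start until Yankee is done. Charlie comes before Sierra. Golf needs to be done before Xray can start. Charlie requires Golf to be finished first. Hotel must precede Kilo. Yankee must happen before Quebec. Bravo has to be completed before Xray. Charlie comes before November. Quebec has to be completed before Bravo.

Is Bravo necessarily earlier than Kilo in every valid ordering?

No

No chain of constraints connects Bravo to Kilo in either direction.
A valid ordering placing Kilo before Bravo exists, so the answer is no.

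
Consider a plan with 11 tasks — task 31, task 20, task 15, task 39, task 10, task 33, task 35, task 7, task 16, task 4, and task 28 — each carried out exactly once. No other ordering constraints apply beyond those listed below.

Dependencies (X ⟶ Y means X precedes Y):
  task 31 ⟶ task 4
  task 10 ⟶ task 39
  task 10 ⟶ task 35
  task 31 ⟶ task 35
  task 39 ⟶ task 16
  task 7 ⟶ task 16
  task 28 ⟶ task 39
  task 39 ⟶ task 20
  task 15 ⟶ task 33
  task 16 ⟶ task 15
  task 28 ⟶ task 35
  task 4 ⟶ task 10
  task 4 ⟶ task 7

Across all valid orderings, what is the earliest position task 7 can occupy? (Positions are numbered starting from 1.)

The tasks that are forced before task 7, directly or transitively, are task 31, task 4. That's 2 tasks.
So at minimum 2 tasks come before task 7, putting task 7 no earlier than position 3. That position is achievable by scheduling exactly those predecessors first.

3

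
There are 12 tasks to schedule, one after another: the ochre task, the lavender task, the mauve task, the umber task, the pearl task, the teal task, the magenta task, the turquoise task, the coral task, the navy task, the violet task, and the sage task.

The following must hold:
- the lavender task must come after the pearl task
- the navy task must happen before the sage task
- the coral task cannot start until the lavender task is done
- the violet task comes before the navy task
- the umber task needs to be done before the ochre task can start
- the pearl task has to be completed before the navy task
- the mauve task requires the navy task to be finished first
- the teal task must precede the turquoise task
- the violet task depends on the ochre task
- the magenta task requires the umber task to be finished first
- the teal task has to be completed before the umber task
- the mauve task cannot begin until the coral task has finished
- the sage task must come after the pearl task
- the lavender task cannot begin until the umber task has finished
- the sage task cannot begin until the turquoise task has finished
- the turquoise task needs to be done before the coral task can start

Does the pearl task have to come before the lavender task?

Yes

There is a constraint chain the pearl task → the lavender task.
That forces the pearl task before the lavender task in every valid schedule.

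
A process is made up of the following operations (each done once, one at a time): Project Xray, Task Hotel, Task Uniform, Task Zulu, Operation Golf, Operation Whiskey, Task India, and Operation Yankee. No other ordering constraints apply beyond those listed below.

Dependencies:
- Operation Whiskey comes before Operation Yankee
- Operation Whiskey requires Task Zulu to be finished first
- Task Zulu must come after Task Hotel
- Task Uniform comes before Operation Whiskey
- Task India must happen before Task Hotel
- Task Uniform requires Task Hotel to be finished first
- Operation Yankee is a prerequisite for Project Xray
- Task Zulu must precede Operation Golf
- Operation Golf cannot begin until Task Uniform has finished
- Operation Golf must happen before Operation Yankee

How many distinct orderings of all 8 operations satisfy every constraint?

4

Only Task India has no prerequisites, so it must go first.
Counting all ways to extend the partial order to a total order gives 4.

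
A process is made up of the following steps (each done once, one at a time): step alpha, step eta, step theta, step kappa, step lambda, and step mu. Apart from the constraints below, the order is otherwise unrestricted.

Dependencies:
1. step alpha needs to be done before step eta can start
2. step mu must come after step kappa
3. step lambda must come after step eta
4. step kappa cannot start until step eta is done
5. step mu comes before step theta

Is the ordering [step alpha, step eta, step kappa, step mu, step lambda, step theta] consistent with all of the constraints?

Going through the constraints one by one, each required predecessor appears earlier in the sequence than its dependent — e.g. step eta (position 2) is before step lambda (position 5), as required.

Yes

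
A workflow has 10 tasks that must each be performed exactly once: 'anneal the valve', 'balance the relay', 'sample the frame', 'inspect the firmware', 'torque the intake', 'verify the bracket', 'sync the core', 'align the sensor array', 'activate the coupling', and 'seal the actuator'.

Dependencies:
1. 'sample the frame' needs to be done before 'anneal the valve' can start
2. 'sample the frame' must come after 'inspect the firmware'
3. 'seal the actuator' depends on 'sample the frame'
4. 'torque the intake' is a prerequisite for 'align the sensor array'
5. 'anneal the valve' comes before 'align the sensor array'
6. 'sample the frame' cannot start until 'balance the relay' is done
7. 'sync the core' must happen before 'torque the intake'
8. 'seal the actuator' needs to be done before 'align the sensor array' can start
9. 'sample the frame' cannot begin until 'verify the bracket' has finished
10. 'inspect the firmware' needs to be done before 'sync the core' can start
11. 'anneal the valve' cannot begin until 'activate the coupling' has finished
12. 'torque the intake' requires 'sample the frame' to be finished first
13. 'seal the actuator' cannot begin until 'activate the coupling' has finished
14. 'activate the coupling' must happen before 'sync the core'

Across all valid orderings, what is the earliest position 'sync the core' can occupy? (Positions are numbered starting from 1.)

Every task that must precede 'sync the core' has to come before it. Tracing all chains that end at 'sync the core', those tasks are: 'inspect the firmware', 'activate the coupling' — 2 in total.
With 2 mandatory predecessors, the earliest 'sync the core' can sit is position 2+1 = 3, and placing just those 2 first achieves it.

3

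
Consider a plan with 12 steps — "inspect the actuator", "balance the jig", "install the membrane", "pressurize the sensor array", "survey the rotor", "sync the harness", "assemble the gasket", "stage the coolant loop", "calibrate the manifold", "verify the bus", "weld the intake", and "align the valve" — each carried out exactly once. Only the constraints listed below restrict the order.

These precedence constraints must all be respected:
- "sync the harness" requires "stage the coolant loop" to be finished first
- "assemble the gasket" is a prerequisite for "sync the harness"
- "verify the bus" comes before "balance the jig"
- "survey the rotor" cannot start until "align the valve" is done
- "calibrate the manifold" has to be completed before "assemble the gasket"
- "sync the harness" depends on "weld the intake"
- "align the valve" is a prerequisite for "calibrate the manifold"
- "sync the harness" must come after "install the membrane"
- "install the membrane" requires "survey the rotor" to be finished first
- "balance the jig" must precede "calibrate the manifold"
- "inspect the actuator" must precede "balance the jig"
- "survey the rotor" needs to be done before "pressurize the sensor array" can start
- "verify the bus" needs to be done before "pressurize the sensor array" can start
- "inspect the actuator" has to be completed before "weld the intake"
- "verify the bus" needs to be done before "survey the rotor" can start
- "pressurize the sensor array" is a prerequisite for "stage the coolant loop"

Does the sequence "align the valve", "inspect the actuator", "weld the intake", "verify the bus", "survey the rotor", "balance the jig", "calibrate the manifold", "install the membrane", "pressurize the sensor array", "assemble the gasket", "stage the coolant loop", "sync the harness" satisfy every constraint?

Yes

Going through the constraints one by one, each required predecessor appears earlier in the sequence than its dependent — e.g. "weld the intake" (position 3) is before "sync the harness" (position 12), as required.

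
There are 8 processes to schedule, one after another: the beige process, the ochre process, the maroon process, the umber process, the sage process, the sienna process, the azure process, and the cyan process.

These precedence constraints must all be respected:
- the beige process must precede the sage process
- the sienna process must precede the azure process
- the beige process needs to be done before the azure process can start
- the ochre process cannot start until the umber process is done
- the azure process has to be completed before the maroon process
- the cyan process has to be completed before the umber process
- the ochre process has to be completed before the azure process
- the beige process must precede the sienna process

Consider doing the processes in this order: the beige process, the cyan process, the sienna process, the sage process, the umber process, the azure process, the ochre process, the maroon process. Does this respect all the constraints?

In the proposed order, the azure process appears before the ochre process.
But one of the constraints requires the ochre process before the azure process, so this ordering violates it.

No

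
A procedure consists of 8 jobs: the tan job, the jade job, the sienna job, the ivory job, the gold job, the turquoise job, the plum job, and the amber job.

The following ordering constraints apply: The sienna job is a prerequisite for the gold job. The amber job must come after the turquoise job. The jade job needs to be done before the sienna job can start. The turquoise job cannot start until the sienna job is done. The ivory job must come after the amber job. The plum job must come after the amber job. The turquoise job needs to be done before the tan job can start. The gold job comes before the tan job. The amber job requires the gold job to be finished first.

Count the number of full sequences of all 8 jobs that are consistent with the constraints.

The jade job is the only job with nothing required before it, so every ordering starts there.
Counting all ways to extend the partial order to a total order gives 16.

16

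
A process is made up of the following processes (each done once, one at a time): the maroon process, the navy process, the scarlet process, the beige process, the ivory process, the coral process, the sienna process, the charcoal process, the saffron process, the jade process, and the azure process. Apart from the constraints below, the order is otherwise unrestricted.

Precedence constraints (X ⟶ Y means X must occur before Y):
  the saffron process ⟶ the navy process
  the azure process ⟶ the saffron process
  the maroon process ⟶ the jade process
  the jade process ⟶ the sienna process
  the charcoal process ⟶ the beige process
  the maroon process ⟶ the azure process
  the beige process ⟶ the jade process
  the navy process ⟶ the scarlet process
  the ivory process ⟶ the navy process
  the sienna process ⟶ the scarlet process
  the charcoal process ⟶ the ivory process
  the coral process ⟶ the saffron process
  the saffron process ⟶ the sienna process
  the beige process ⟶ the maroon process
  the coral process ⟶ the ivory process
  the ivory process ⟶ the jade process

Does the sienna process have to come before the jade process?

No

In fact the dependencies run the other way: the jade process → the sienna process.
So the sienna process never precedes the jade process.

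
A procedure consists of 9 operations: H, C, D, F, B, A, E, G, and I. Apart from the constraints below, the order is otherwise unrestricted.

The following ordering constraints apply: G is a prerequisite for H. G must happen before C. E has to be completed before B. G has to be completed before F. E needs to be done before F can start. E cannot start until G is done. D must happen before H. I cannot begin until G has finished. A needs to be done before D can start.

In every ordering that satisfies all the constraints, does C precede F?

No

No chain of constraints connects C to F in either direction.
There exist valid orderings with F before C, so C is not required to come first.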